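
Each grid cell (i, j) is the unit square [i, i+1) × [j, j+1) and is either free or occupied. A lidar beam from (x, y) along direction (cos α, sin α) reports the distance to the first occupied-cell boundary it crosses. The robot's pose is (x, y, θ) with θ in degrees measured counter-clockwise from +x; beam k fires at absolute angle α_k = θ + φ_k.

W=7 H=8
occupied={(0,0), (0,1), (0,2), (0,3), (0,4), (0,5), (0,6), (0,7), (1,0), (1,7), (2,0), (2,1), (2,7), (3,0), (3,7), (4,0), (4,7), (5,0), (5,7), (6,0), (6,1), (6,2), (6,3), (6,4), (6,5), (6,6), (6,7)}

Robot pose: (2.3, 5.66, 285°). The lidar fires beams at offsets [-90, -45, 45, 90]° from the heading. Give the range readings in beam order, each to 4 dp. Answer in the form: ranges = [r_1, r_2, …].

ranges = [1.3459, 2.6000, 4.2724, 3.8305]

beam 1: φ=-90°, α=195°
  dir = (cos 195°, sin 195°) = (-0.9659, -0.2588); from cell (2,5)
  next x-line at t=0.3106, next y-line at t=2.5500; Δt_x=1.0353, Δt_y=3.8637
    x: enter (1,5) at t=0.3106
    x: enter (0,5) at t=1.3459 ← occupied
  → r_1 = 1.3459
beam 2: φ=-45°, α=240°
  dir = (cos 240°, sin 240°) = (-0.5000, -0.8660); from cell (2,5)
  next x-line at t=0.6000, next y-line at t=0.7621; Δt_x=2.0000, Δt_y=1.1547
    x: enter (1,5) at t=0.6000
    y: enter (1,4) at t=0.7621
    y: enter (1,3) at t=1.9168
    x: enter (0,3) at t=2.6000 ← occupied
  → r_2 = 2.6000
beam 3: φ=45°, α=330°
  dir = (cos 330°, sin 330°) = (0.8660, -0.5000); from cell (2,5)
  next x-line at t=0.8083, next y-line at t=1.3200; Δt_x=1.1547, Δt_y=2.0000
    x: enter (3,5) at t=0.8083
    y: enter (3,4) at t=1.3200
    x: enter (4,4) at t=1.9630
    x: enter (5,4) at t=3.1177
    y: enter (5,3) at t=3.3200
    x: enter (6,3) at t=4.2724 ← occupied
  → r_3 = 4.2724
beam 4: φ=90°, α=15°
  dir = (cos 15°, sin 15°) = (0.9659, 0.2588); from cell (2,5)
  next x-line at t=0.7247, next y-line at t=1.3137; Δt_x=1.0353, Δt_y=3.8637
    x: enter (3,5) at t=0.7247
    y: enter (3,6) at t=1.3137
    x: enter (4,6) at t=1.7600
    x: enter (5,6) at t=2.7952
    x: enter (6,6) at t=3.8305 ← occupied
  → r_4 = 3.8305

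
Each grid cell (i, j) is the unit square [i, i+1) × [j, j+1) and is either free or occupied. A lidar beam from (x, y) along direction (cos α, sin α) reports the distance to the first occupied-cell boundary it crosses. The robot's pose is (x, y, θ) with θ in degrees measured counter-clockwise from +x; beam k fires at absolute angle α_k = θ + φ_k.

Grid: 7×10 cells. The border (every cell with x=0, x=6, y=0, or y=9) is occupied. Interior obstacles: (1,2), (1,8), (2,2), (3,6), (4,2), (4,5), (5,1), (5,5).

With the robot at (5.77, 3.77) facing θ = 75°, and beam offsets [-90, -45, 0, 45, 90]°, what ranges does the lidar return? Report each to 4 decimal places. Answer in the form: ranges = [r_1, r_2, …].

beam 1: φ=-90°, α=345°
  cosα=0.9659 sinα=-0.2588 | (5,3) | tMaxX 0.2381 tMaxY 2.9751 | tΔX 1.0353 tΔY 3.8637
    t=0.2381 [x] (6,3) — stop
  → r_1 = 0.2381
beam 2: φ=-45°, α=30°
  cosα=0.8660 sinα=0.5000 | (5,3) | tMaxX 0.2656 tMaxY 0.4600 | tΔX 1.1547 tΔY 2.0000
    t=0.2656 [x] (6,3) — stop
  → r_2 = 0.2656
beam 3: φ=0°, α=75°
  cosα=0.2588 sinα=0.9659 | (5,3) | tMaxX 0.8887 tMaxY 0.2381 | tΔX 3.8637 tΔY 1.0353
    t=0.2381 [y] (5,4)
    t=0.8887 [x] (6,4) — stop
  → r_3 = 0.8887
beam 4: φ=45°, α=120°
  cosα=-0.5000 sinα=0.8660 | (5,3) | tMaxX 1.5400 tMaxY 0.2656 | tΔX 2.0000 tΔY 1.1547
    t=0.2656 [y] (5,4)
    t=1.4203 [y] (5,5) — stop
  → r_4 = 1.4203
beam 5: φ=90°, α=165°
  cosα=-0.9659 sinα=0.2588 | (5,3) | tMaxX 0.7972 tMaxY 0.8887 | tΔX 1.0353 tΔY 3.8637
    t=0.7972 [x] (4,3)
    t=0.8887 [y] (4,4)
    t=1.8324 [x] (3,4)
    t=2.8677 [x] (2,4)
    t=3.9030 [x] (1,4)
    t=4.7524 [y] (1,5)
    t=4.9383 [x] (0,5) — stop
  → r_5 = 4.9383

ranges = [0.2381, 0.2656, 0.8887, 1.4203, 4.9383]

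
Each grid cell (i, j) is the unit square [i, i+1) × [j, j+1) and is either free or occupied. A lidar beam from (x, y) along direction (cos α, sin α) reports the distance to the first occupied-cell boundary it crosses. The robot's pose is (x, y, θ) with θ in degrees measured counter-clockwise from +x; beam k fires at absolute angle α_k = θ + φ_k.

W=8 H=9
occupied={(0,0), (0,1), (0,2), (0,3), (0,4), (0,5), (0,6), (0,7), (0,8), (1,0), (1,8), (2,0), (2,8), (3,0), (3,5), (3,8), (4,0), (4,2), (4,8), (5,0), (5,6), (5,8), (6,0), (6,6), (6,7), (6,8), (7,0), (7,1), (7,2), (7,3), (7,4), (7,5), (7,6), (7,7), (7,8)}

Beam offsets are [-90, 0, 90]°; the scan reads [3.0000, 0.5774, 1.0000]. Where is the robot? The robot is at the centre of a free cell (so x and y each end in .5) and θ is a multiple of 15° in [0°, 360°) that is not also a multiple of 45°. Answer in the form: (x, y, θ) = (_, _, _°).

(x, y, θ) = (1.5, 2.5, 150°)

Enumerate (i+0.5, j+0.5, θ) over the 37 free cells and 16 admissible headings. For each, cast all 3 beams and compare to the given ranges.
  (4.5, 6.5, 165°): beam 1 = 1.5529 ≠ 3.0000 ✗
  (6.5, 3.5, 300°): beam 1 = 1.7321 ≠ 3.0000 ✗
  (2.5, 4.5, 15°): beam 1 = 3.6235 ≠ 3.0000 ✗
  (3.5, 3.5, 165°): beam 1 = 1.5529 ≠ 3.0000 ✗
  (2.5, 7.5, 15°): beam 1 = 1.9319 ≠ 3.0000 ✗
  …
  (1.5, 2.5, 150°): r_1=3.0000, r_2=0.5774, r_3=1.0000 — all match ✓
No second candidate reproduces the full scan.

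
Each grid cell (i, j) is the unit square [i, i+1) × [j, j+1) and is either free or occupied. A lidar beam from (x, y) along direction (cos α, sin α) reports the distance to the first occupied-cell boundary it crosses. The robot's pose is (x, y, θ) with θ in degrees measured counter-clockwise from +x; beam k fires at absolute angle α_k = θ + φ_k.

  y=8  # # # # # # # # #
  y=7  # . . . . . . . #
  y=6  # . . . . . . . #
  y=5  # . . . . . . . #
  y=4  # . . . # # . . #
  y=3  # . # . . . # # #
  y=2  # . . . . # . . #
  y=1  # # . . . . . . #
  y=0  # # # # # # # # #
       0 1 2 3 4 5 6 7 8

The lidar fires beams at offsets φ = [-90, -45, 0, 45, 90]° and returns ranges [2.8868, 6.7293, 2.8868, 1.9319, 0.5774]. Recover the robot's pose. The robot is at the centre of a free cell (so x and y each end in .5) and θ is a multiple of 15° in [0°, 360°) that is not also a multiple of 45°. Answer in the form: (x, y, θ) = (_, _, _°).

Enumerate (i+0.5, j+0.5, θ) over the 42 free cells and 16 admissible headings. For each, cast all 5 beams and compare to the given ranges.
  (4.5, 5.5, 15°): beam 1 = 0.5176 ≠ 2.8868 ✗
  (2.5, 2.5, 30°): beam 1 = 1.7321 ≠ 2.8868 ✗
  (1.5, 6.5, 30°): beam 3 = 3.0000 ≠ 2.8868 ✗
  …
  (1.5, 5.5, 60°): r_1=2.8868, r_2=6.7293, r_3=2.8868, r_4=1.9319, r_5=0.5774 — all match ✓
Only this pose fits every beam.

(x, y, θ) = (1.5, 5.5, 60°)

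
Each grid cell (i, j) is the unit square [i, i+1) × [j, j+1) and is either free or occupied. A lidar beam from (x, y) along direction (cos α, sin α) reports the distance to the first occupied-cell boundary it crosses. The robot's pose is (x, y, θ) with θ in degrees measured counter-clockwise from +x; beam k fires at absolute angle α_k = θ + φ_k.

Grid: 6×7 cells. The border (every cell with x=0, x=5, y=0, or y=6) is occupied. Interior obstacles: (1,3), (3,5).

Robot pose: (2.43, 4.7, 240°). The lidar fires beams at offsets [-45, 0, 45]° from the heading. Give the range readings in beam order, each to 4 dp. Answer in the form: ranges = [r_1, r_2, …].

beam 1: φ=-45°, α=195°
  direction (-0.9659, -0.2588); cell (2,4); t to first gridline: x 0.4452, y 2.7046 (then +1.0353 / +3.8637)
    (1,4) via x @ 0.4452
    (0,4) via x @ 1.4804  # hit
  → r_1 = 1.4804
beam 2: φ=0°, α=240°
  direction (-0.5000, -0.8660); cell (2,4); t to first gridline: x 0.8600, y 0.8083 (then +2.0000 / +1.1547)
    (2,3) via y @ 0.8083
    (1,3) via x @ 0.8600  # hit
  → r_2 = 0.8600
beam 3: φ=45°, α=285°
  direction (0.2588, -0.9659); cell (2,4); t to first gridline: x 2.2023, y 0.7247 (then +3.8637 / +1.0353)
    (2,3) via y @ 0.7247
    (2,2) via y @ 1.7600
    (3,2) via x @ 2.2023
    (3,1) via y @ 2.7952
    (3,0) via y @ 3.8305  # hit
  → r_3 = 3.8305

ranges = [1.4804, 0.8600, 3.8305]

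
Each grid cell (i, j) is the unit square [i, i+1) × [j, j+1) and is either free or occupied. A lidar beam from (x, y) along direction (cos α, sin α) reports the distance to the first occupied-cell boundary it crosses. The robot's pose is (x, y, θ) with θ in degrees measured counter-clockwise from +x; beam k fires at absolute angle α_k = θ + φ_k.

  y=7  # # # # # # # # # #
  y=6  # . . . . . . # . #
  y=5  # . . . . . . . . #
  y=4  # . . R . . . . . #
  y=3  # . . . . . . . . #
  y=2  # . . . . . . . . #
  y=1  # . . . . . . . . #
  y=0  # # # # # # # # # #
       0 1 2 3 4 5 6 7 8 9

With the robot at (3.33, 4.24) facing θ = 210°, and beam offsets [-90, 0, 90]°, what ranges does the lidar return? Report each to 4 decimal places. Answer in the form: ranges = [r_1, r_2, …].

ranges = [3.1870, 2.6905, 3.7412]

beam 1: φ=-90°, α=120°
  dir = (cos 120°, sin 120°) = (-0.5000, 0.8660); from cell (3,4)
  next x-line at t=0.6600, next y-line at t=0.8776; Δt_x=2.0000, Δt_y=1.1547
    x: enter (2,4) at t=0.6600
    y: enter (2,5) at t=0.8776
    y: enter (2,6) at t=2.0323
    x: enter (1,6) at t=2.6600
    y: enter (1,7) at t=3.1870 ← occupied
  → r_1 = 3.1870
beam 2: φ=0°, α=210°
  dir = (cos 210°, sin 210°) = (-0.8660, -0.5000); from cell (3,4)
  next x-line at t=0.3811, next y-line at t=0.4800; Δt_x=1.1547, Δt_y=2.0000
    x: enter (2,4) at t=0.3811
    y: enter (2,3) at t=0.4800
    x: enter (1,3) at t=1.5358
    y: enter (1,2) at t=2.4800
    x: enter (0,2) at t=2.6905 ← occupied
  → r_2 = 2.6905
beam 3: φ=90°, α=300°
  dir = (cos 300°, sin 300°) = (0.5000, -0.8660); from cell (3,4)
  next x-line at t=1.3400, next y-line at t=0.2771; Δt_x=2.0000, Δt_y=1.1547
    y: enter (3,3) at t=0.2771
    x: enter (4,3) at t=1.3400
    y: enter (4,2) at t=1.4318
    y: enter (4,1) at t=2.5865
    x: enter (5,1) at t=3.3400
    y: enter (5,0) at t=3.7412 ← occupied
  → r_3 = 3.7412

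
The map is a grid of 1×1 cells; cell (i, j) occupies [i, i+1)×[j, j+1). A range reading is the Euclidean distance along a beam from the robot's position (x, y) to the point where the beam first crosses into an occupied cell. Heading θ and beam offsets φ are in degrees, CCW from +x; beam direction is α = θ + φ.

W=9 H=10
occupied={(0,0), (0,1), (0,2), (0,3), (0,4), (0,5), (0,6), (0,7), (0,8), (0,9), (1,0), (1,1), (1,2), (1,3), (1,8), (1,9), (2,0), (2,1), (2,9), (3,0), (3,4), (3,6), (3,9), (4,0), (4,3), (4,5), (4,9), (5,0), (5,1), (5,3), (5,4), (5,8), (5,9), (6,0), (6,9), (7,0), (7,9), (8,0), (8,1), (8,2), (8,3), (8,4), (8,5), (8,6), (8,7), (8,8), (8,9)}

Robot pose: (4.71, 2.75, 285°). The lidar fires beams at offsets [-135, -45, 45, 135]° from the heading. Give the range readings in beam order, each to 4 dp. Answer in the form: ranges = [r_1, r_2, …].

beam 1: φ=-135°, α=150°
  d=(-0.8660,0.5000)  start (4,2)  tX=0.8198 tY=0.5000  stride 1/|dx|=1.1547 1/|dy|=2.0000
    cross y-line → (4,3), t=0.5000 (wall)
  → r_1 = 0.5000
beam 2: φ=-45°, α=240°
  d=(-0.5000,-0.8660)  start (4,2)  tX=1.4200 tY=0.8660  stride 1/|dx|=2.0000 1/|dy|=1.1547
    cross y-line → (4,1), t=0.8660
    cross x-line → (3,1), t=1.4200
    cross y-line → (3,0), t=2.0207 (wall)
  → r_2 = 2.0207
beam 3: φ=45°, α=330°
  d=(0.8660,-0.5000)  start (4,2)  tX=0.3349 tY=1.5000  stride 1/|dx|=1.1547 1/|dy|=2.0000
    cross x-line → (5,2), t=0.3349
    cross x-line → (6,2), t=1.4896
    cross y-line → (6,1), t=1.5000
    cross x-line → (7,1), t=2.6443
    cross y-line → (7,0), t=3.5000 (wall)
  → r_3 = 3.5000
beam 4: φ=135°, α=60°
  d=(0.5000,0.8660)  start (4,2)  tX=0.5800 tY=0.2887  stride 1/|dx|=2.0000 1/|dy|=1.1547
    cross y-line → (4,3), t=0.2887 (wall)
  → r_4 = 0.2887

ranges = [0.5000, 2.0207, 3.5000, 0.2887]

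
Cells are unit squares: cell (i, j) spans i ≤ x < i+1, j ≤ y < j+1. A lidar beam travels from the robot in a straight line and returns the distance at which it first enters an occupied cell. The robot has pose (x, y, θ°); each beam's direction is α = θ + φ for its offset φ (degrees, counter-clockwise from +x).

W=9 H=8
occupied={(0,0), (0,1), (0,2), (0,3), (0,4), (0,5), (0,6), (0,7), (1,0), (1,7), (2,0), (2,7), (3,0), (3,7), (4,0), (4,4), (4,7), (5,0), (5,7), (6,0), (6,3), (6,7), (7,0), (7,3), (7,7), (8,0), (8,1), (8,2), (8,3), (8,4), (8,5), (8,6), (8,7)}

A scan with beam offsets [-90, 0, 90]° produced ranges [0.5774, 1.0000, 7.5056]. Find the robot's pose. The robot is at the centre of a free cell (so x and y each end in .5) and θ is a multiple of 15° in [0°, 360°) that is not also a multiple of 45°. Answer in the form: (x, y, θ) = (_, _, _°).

(x, y, θ) = (7.5, 1.5, 60°)

The pose lattice has 39·16 = 624 candidates. Test each by forward raycasting.
  (1.5, 2.5, 60°): beam 1 = 3.0000 ≠ 0.5774 ✗
  (7.5, 1.5, 195°): beam 1 = 1.5529 ≠ 0.5774 ✗
  (1.5, 3.5, 285°): beam 1 = 0.5176 ≠ 0.5774 ✗
  (6.5, 6.5, 300°): beam 1 = 6.3509 ≠ 0.5774 ✗
  (2.5, 6.5, 105°): beam 1 = 1.9319 ≠ 0.5774 ✗
  …
  (7.5, 1.5, 60°): r_1=0.5774, r_2=1.0000, r_3=7.5056 — all match ✓
Only this pose fits every beam.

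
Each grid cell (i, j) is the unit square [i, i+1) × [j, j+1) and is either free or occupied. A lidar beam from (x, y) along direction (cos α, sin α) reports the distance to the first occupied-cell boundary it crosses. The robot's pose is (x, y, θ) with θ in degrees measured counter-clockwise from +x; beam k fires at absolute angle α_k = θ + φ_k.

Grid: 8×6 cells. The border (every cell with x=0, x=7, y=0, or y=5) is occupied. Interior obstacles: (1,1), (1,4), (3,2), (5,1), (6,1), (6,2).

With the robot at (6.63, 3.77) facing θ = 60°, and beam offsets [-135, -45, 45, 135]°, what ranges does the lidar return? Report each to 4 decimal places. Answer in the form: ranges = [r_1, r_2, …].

ranges = [0.7972, 0.3831, 1.2734, 2.9751]

beam 1: φ=-135°, α=285°
  direction (0.2588, -0.9659); cell (6,3); t to first gridline: x 1.4296, y 0.7972 (then +3.8637 / +1.0353)
    (6,2) via y @ 0.7972  # hit
  → r_1 = 0.7972
beam 2: φ=-45°, α=15°
  direction (0.9659, 0.2588); cell (6,3); t to first gridline: x 0.3831, y 0.8887 (then +1.0353 / +3.8637)
    (7,3) via x @ 0.3831  # hit
  → r_2 = 0.3831
beam 3: φ=45°, α=105°
  direction (-0.2588, 0.9659); cell (6,3); t to first gridline: x 2.4341, y 0.2381 (then +3.8637 / +1.0353)
    (6,4) via y @ 0.2381
    (6,5) via y @ 1.2734  # hit
  → r_3 = 1.2734
beam 4: φ=135°, α=195°
  direction (-0.9659, -0.2588); cell (6,3); t to first gridline: x 0.6522, y 2.9751 (then +1.0353 / +3.8637)
    (5,3) via x @ 0.6522
    (4,3) via x @ 1.6875
    (3,3) via x @ 2.7228
    (3,2) via y @ 2.9751  # hit
  → r_4 = 2.9751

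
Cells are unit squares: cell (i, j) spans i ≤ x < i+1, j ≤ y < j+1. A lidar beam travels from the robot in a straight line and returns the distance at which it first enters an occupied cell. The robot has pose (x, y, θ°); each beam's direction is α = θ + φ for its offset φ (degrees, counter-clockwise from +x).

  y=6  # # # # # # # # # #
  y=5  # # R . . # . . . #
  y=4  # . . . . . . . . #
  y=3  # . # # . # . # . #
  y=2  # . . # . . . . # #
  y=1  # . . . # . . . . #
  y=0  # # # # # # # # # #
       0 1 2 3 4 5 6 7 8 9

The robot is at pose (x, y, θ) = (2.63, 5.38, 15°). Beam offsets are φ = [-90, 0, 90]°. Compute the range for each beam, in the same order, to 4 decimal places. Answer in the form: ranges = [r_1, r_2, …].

ranges = [1.4287, 2.3955, 0.6419]

beam 1: φ=-90°, α=285°
  dir = (cos 285°, sin 285°) = (0.2588, -0.9659); from cell (2,5)
  next x-line at t=1.4296, next y-line at t=0.3934; Δt_x=3.8637, Δt_y=1.0353
    y: enter (2,4) at t=0.3934
    y: enter (2,3) at t=1.4287 ← occupied
  → r_1 = 1.4287
beam 2: φ=0°, α=15°
  dir = (cos 15°, sin 15°) = (0.9659, 0.2588); from cell (2,5)
  next x-line at t=0.3831, next y-line at t=2.3955; Δt_x=1.0353, Δt_y=3.8637
    x: enter (3,5) at t=0.3831
    x: enter (4,5) at t=1.4183
    y: enter (4,6) at t=2.3955 ← occupied
  → r_2 = 2.3955
beam 3: φ=90°, α=105°
  dir = (cos 105°, sin 105°) = (-0.2588, 0.9659); from cell (2,5)
  next x-line at t=2.4341, next y-line at t=0.6419; Δt_x=3.8637, Δt_y=1.0353
    y: enter (2,6) at t=0.6419 ← occupied
  → r_3 = 0.6419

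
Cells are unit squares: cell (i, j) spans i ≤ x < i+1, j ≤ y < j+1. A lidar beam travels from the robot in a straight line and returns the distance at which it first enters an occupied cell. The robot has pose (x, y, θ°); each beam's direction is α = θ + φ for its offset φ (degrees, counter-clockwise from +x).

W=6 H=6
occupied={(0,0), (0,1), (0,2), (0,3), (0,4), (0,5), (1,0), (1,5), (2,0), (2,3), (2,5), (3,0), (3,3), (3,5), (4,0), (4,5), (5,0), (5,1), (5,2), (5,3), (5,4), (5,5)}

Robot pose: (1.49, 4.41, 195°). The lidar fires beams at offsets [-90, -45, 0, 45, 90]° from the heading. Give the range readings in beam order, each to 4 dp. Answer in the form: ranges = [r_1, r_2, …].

beam 1: φ=-90°, α=105°
  dir = (cos 105°, sin 105°) = (-0.2588, 0.9659); from cell (1,4)
  next x-line at t=1.8932, next y-line at t=0.6108; Δt_x=3.8637, Δt_y=1.0353
    y: enter (1,5) at t=0.6108 ← occupied
  → r_1 = 0.6108
beam 2: φ=-45°, α=150°
  dir = (cos 150°, sin 150°) = (-0.8660, 0.5000); from cell (1,4)
  next x-line at t=0.5658, next y-line at t=1.1800; Δt_x=1.1547, Δt_y=2.0000
    x: enter (0,4) at t=0.5658 ← occupied
  → r_2 = 0.5658
beam 3: φ=0°, α=195°
  dir = (cos 195°, sin 195°) = (-0.9659, -0.2588); from cell (1,4)
  next x-line at t=0.5073, next y-line at t=1.5841; Δt_x=1.0353, Δt_y=3.8637
    x: enter (0,4) at t=0.5073 ← occupied
  → r_3 = 0.5073
beam 4: φ=45°, α=240°
  dir = (cos 240°, sin 240°) = (-0.5000, -0.8660); from cell (1,4)
  next x-line at t=0.9800, next y-line at t=0.4734; Δt_x=2.0000, Δt_y=1.1547
    y: enter (1,3) at t=0.4734
    x: enter (0,3) at t=0.9800 ← occupied
  → r_4 = 0.9800
beam 5: φ=90°, α=285°
  dir = (cos 285°, sin 285°) = (0.2588, -0.9659); from cell (1,4)
  next x-line at t=1.9705, next y-line at t=0.4245; Δt_x=3.8637, Δt_y=1.0353
    y: enter (1,3) at t=0.4245
    y: enter (1,2) at t=1.4597
    x: enter (2,2) at t=1.9705
    y: enter (2,1) at t=2.4950
    y: enter (2,0) at t=3.5303 ← occupied
  → r_5 = 3.5303

ranges = [0.6108, 0.5658, 0.5073, 0.9800, 3.5303]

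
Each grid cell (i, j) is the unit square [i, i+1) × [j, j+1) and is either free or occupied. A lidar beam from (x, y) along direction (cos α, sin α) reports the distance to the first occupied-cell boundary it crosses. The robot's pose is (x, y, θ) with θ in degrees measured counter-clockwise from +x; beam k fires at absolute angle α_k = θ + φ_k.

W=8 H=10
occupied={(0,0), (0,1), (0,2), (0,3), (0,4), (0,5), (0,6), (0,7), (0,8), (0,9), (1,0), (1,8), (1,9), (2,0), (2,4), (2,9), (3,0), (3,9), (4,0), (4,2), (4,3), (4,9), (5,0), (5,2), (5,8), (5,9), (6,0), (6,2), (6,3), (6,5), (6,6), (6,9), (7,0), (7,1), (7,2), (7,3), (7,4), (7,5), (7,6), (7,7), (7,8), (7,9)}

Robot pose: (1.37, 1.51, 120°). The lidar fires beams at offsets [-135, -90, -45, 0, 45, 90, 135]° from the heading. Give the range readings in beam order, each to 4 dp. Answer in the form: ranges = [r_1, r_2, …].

ranges = [1.9705, 3.0369, 2.5778, 0.7400, 0.3831, 0.4272, 0.5280]

beam 1: φ=-135°, α=345°
  d=(0.9659,-0.2588)  start (1,1)  tX=0.6522 tY=1.9705  stride 1/|dx|=1.0353 1/|dy|=3.8637
    cross x-line → (2,1), t=0.6522
    cross x-line → (3,1), t=1.6875
    cross y-line → (3,0), t=1.9705 (wall)
  → r_1 = 1.9705
beam 2: φ=-90°, α=30°
  d=(0.8660,0.5000)  start (1,1)  tX=0.7275 tY=0.9800  stride 1/|dx|=1.1547 1/|dy|=2.0000
    cross x-line → (2,1), t=0.7275
    cross y-line → (2,2), t=0.9800
    cross x-line → (3,2), t=1.8822
    cross y-line → (3,3), t=2.9800
    cross x-line → (4,3), t=3.0369 (wall)
  → r_2 = 3.0369
beam 3: φ=-45°, α=75°
  d=(0.2588,0.9659)  start (1,1)  tX=2.4341 tY=0.5073  stride 1/|dx|=3.8637 1/|dy|=1.0353
    cross y-line → (1,2), t=0.5073
    cross y-line → (1,3), t=1.5426
    cross x-line → (2,3), t=2.4341
    cross y-line → (2,4), t=2.5778 (wall)
  → r_3 = 2.5778
beam 4: φ=0°, α=120°
  d=(-0.5000,0.8660)  start (1,1)  tX=0.7400 tY=0.5658  stride 1/|dx|=2.0000 1/|dy|=1.1547
    cross y-line → (1,2), t=0.5658
    cross x-line → (0,2), t=0.7400 (wall)
  → r_4 = 0.7400
beam 5: φ=45°, α=165°
  d=(-0.9659,0.2588)  start (1,1)  tX=0.3831 tY=1.8932  stride 1/|dx|=1.0353 1/|dy|=3.8637
    cross x-line → (0,1), t=0.3831 (wall)
  → r_5 = 0.3831
beam 6: φ=90°, α=210°
  d=(-0.8660,-0.5000)  start (1,1)  tX=0.4272 tY=1.0200  stride 1/|dx|=1.1547 1/|dy|=2.0000
    cross x-line → (0,1), t=0.4272 (wall)
  → r_6 = 0.4272
beam 7: φ=135°, α=255°
  d=(-0.2588,-0.9659)  start (1,1)  tX=1.4296 tY=0.5280  stride 1/|dx|=3.8637 1/|dy|=1.0353
    cross y-line → (1,0), t=0.5280 (wall)
  → r_7 = 0.5280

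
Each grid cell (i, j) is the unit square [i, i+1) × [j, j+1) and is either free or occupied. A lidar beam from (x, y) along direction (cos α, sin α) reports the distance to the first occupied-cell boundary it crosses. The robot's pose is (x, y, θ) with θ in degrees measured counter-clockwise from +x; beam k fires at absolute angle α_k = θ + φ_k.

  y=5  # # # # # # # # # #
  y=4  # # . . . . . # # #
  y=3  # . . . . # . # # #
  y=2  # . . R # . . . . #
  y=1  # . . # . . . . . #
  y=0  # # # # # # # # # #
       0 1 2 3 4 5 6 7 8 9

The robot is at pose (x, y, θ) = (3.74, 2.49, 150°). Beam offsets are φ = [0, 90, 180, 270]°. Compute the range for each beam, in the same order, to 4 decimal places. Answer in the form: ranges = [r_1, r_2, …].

ranges = [3.0200, 0.5658, 0.3002, 0.5200]

beam 1: φ=0°, α=150°
  d=(-0.8660,0.5000)  start (3,2)  tX=0.8545 tY=1.0200  stride 1/|dx|=1.1547 1/|dy|=2.0000
    cross x-line → (2,2), t=0.8545
    cross y-line → (2,3), t=1.0200
    cross x-line → (1,3), t=2.0092
    cross y-line → (1,4), t=3.0200 (wall)
  → r_1 = 3.0200
beam 2: φ=90°, α=240°
  d=(-0.5000,-0.8660)  start (3,2)  tX=1.4800 tY=0.5658  stride 1/|dx|=2.0000 1/|dy|=1.1547
    cross y-line → (3,1), t=0.5658 (wall)
  → r_2 = 0.5658
beam 3: φ=180°, α=330°
  d=(0.8660,-0.5000)  start (3,2)  tX=0.3002 tY=0.9800  stride 1/|dx|=1.1547 1/|dy|=2.0000
    cross x-line → (4,2), t=0.3002 (wall)
  → r_3 = 0.3002
beam 4: φ=270°, α=60°
  d=(0.5000,0.8660)  start (3,2)  tX=0.5200 tY=0.5889  stride 1/|dx|=2.0000 1/|dy|=1.1547
    cross x-line → (4,2), t=0.5200 (wall)
  → r_4 = 0.5200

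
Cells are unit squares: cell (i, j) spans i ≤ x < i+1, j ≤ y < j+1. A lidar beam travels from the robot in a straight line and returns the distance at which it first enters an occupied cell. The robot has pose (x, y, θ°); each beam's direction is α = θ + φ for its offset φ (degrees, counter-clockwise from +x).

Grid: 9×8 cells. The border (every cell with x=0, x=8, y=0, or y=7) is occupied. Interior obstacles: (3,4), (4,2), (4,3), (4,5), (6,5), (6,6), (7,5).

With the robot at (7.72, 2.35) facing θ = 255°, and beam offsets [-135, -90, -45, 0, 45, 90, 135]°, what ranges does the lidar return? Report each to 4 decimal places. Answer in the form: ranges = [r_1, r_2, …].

beam 1: φ=-135°, α=120°
  cosα=-0.5000 sinα=0.8660 | (7,2) | tMaxX 1.4400 tMaxY 0.7506 | tΔX 2.0000 tΔY 1.1547
    t=0.7506 [y] (7,3)
    t=1.4400 [x] (6,3)
    t=1.9053 [y] (6,4)
    t=3.0600 [y] (6,5) — stop
  → r_1 = 3.0600
beam 2: φ=-90°, α=165°
  cosα=-0.9659 sinα=0.2588 | (7,2) | tMaxX 0.7454 tMaxY 2.5114 | tΔX 1.0353 tΔY 3.8637
    t=0.7454 [x] (6,2)
    t=1.7807 [x] (5,2)
    t=2.5114 [y] (5,3)
    t=2.8160 [x] (4,3) — stop
  → r_2 = 2.8160
beam 3: φ=-45°, α=210°
  cosα=-0.8660 sinα=-0.5000 | (7,2) | tMaxX 0.8314 tMaxY 0.7000 | tΔX 1.1547 tΔY 2.0000
    t=0.7000 [y] (7,1)
    t=0.8314 [x] (6,1)
    t=1.9861 [x] (5,1)
    t=2.7000 [y] (5,0) — stop
  → r_3 = 2.7000
beam 4: φ=0°, α=255°
  cosα=-0.2588 sinα=-0.9659 | (7,2) | tMaxX 2.7819 tMaxY 0.3623 | tΔX 3.8637 tΔY 1.0353
    t=0.3623 [y] (7,1)
    t=1.3976 [y] (7,0) — stop
  → r_4 = 1.3976
beam 5: φ=45°, α=300°
  cosα=0.5000 sinα=-0.8660 | (7,2) | tMaxX 0.5600 tMaxY 0.4041 | tΔX 2.0000 tΔY 1.1547
    t=0.4041 [y] (7,1)
    t=0.5600 [x] (8,1) — stop
  → r_5 = 0.5600
beam 6: φ=90°, α=345°
  cosα=0.9659 sinα=-0.2588 | (7,2) | tMaxX 0.2899 tMaxY 1.3523 | tΔX 1.0353 tΔY 3.8637
    t=0.2899 [x] (8,2) — stop
  → r_6 = 0.2899
beam 7: φ=135°, α=30°
  cosα=0.8660 sinα=0.5000 | (7,2) | tMaxX 0.3233 tMaxY 1.3000 | tΔX 1.1547 tΔY 2.0000
    t=0.3233 [x] (8,2) — stop
  → r_7 = 0.3233

ranges = [3.0600, 2.8160, 2.7000, 1.3976, 0.5600, 0.2899, 0.3233]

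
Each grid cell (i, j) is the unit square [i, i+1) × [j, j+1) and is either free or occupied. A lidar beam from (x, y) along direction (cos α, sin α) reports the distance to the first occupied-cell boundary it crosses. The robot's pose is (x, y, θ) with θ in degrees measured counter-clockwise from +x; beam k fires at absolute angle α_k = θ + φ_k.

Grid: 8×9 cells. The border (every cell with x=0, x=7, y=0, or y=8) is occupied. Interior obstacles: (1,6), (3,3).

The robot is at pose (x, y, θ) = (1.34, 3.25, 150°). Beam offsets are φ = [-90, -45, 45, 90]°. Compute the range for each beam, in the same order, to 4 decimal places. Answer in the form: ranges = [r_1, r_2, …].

beam 1: φ=-90°, α=60°
  d=(0.5000,0.8660)  start (1,3)  tX=1.3200 tY=0.8660  stride 1/|dx|=2.0000 1/|dy|=1.1547
    cross y-line → (1,4), t=0.8660
    cross x-line → (2,4), t=1.3200
    cross y-line → (2,5), t=2.0207
    cross y-line → (2,6), t=3.1754
    cross x-line → (3,6), t=3.3200
    cross y-line → (3,7), t=4.3301
    cross x-line → (4,7), t=5.3200
    cross y-line → (4,8), t=5.4848 (wall)
  → r_1 = 5.4848
beam 2: φ=-45°, α=105°
  d=(-0.2588,0.9659)  start (1,3)  tX=1.3137 tY=0.7765  stride 1/|dx|=3.8637 1/|dy|=1.0353
    cross y-line → (1,4), t=0.7765
    cross x-line → (0,4), t=1.3137 (wall)
  → r_2 = 1.3137
beam 3: φ=45°, α=195°
  d=(-0.9659,-0.2588)  start (1,3)  tX=0.3520 tY=0.9659  stride 1/|dx|=1.0353 1/|dy|=3.8637
    cross x-line → (0,3), t=0.3520 (wall)
  → r_3 = 0.3520
beam 4: φ=90°, α=240°
  d=(-0.5000,-0.8660)  start (1,3)  tX=0.6800 tY=0.2887  stride 1/|dx|=2.0000 1/|dy|=1.1547
    cross y-line → (1,2), t=0.2887
    cross x-line → (0,2), t=0.6800 (wall)
  → r_4 = 0.6800

ranges = [5.4848, 1.3137, 0.3520, 0.6800]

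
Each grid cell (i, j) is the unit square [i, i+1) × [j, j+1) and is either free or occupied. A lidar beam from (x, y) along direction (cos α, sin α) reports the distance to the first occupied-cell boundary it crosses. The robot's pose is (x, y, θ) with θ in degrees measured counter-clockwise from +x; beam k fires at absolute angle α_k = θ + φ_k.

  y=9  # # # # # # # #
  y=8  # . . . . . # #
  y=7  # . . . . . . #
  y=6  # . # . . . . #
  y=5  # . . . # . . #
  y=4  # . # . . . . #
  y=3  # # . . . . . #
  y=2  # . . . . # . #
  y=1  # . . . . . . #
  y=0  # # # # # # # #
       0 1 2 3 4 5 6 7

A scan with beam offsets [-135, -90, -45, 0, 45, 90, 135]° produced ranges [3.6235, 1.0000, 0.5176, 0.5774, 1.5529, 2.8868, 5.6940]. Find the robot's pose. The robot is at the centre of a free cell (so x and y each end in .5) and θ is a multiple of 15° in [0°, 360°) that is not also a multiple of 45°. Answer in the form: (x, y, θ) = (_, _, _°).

The pose lattice has 42·16 = 672 candidates. Test each by forward raycasting.
  (4.5, 4.5, 105°): beam 1 = 2.8868 ≠ 3.6235 ✗
  (4.5, 8.5, 240°): beam 1 = 0.5176 ≠ 3.6235 ✗
  (4.5, 4.5, 75°): beam 1 = 1.7321 ≠ 3.6235 ✗
  (3.5, 8.5, 345°): beam 1 = 2.8868 ≠ 3.6235 ✗
  …
  (6.5, 6.5, 30°): r_1=3.6235, r_2=1.0000, r_3=0.5176, r_4=0.5774, r_5=1.5529, r_6=2.8868, r_7=5.6940 — all match ✓
Unique over the lattice → pose = (6.5, 6.5, 30°).

(x, y, θ) = (6.5, 6.5, 30°)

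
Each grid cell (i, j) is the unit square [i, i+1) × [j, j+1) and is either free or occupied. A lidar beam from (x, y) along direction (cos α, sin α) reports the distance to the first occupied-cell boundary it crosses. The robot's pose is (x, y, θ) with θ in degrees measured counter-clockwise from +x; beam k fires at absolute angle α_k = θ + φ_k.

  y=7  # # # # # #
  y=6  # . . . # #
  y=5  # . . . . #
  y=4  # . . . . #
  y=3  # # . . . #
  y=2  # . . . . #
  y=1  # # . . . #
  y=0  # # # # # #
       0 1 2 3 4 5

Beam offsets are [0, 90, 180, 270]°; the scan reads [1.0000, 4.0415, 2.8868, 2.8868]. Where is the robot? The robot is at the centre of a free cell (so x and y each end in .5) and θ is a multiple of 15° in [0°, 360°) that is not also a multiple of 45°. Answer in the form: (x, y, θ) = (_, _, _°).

(x, y, θ) = (2.5, 4.5, 210°)

Enumerate (i+0.5, j+0.5, θ) over the 21 free cells and 16 admissible headings. For each, cast all 4 beams and compare to the given ranges.
  (4.5, 3.5, 345°): beam 1 = 0.5176 ≠ 1.0000 ✗
  (4.5, 4.5, 240°): beam 1 = 4.0415 ≠ 1.0000 ✗
  (3.5, 6.5, 60°): beam 1 = 0.5774 ≠ 1.0000 ✗
  …
  (2.5, 4.5, 210°): r_1=1.0000, r_2=4.0415, r_3=2.8868, r_4=2.8868 — all match ✓
Unique over the lattice → pose = (2.5, 4.5, 210°).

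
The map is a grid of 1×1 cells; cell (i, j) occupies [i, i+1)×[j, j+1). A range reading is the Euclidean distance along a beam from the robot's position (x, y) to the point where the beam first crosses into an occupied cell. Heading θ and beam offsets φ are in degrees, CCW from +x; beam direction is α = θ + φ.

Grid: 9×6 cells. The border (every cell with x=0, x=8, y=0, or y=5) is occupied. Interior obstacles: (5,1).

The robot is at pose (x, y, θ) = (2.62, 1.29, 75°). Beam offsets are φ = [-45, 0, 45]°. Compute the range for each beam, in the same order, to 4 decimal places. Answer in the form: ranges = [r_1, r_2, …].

beam 1: φ=-45°, α=30°
  dir = (cos 30°, sin 30°) = (0.8660, 0.5000); from cell (2,1)
  next x-line at t=0.4388, next y-line at t=1.4200; Δt_x=1.1547, Δt_y=2.0000
    x: enter (3,1) at t=0.4388
    y: enter (3,2) at t=1.4200
    x: enter (4,2) at t=1.5935
    x: enter (5,2) at t=2.7482
    y: enter (5,3) at t=3.4200
    x: enter (6,3) at t=3.9029
    x: enter (7,3) at t=5.0576
    y: enter (7,4) at t=5.4200
    x: enter (8,4) at t=6.2123 ← occupied
  → r_1 = 6.2123
beam 2: φ=0°, α=75°
  dir = (cos 75°, sin 75°) = (0.2588, 0.9659); from cell (2,1)
  next x-line at t=1.4682, next y-line at t=0.7350; Δt_x=3.8637, Δt_y=1.0353
    y: enter (2,2) at t=0.7350
    x: enter (3,2) at t=1.4682
    y: enter (3,3) at t=1.7703
    y: enter (3,4) at t=2.8056
    y: enter (3,5) at t=3.8409 ← occupied
  → r_2 = 3.8409
beam 3: φ=45°, α=120°
  dir = (cos 120°, sin 120°) = (-0.5000, 0.8660); from cell (2,1)
  next x-line at t=1.2400, next y-line at t=0.8198; Δt_x=2.0000, Δt_y=1.1547
    y: enter (2,2) at t=0.8198
    x: enter (1,2) at t=1.2400
    y: enter (1,3) at t=1.9745
    y: enter (1,4) at t=3.1292
    x: enter (0,4) at t=3.2400 ← occupied
  → r_3 = 3.2400

ranges = [6.2123, 3.8409, 3.2400]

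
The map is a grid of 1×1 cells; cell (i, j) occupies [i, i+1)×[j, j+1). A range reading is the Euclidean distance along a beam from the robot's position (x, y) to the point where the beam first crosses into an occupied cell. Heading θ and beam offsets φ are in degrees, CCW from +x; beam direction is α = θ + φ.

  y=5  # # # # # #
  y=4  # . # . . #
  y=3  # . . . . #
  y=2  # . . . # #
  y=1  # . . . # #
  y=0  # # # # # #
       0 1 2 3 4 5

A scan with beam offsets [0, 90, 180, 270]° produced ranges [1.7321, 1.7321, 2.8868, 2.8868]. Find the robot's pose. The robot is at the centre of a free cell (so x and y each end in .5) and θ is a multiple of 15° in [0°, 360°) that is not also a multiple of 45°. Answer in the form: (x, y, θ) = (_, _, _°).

(x, y, θ) = (2.5, 2.5, 210°)

The pose lattice has 13·16 = 208 candidates. Test each by forward raycasting.
  (2.5, 3.5, 165°): beam 1 = 1.5529 ≠ 1.7321 ✗
  (1.5, 2.5, 120°): beam 1 = 1.0000 ≠ 1.7321 ✗
  (4.5, 3.5, 240°): beam 1 = 0.5774 ≠ 1.7321 ✗
  …
  (2.5, 2.5, 210°): r_1=1.7321, r_2=1.7321, r_3=2.8868, r_4=2.8868 — all match ✓
Only this pose fits every beam.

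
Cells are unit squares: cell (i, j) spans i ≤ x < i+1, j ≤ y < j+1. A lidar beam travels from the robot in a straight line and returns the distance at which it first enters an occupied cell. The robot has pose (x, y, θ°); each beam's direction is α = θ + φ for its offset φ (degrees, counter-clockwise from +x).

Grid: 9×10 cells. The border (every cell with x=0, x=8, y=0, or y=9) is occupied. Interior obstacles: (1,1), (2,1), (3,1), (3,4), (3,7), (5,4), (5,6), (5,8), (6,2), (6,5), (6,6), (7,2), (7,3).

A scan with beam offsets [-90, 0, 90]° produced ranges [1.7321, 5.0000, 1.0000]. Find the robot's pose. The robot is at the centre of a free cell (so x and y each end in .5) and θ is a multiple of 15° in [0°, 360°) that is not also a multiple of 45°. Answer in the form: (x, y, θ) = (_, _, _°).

The pose lattice has 43·16 = 688 candidates. Test each by forward raycasting.
  (7.5, 4.5, 30°): beam 1 = 0.5774 ≠ 1.7321 ✗
  (3.5, 3.5, 240°): beam 1 = 2.8868 ≠ 1.7321 ✗
  (6.5, 3.5, 60°): beam 1 = 0.5774 ≠ 1.7321 ✗
  (7.5, 6.5, 60°): beam 1 = 0.5774 ≠ 1.7321 ✗
  …
  (2.5, 3.5, 330°): r_1=1.7321, r_2=5.0000, r_3=1.0000 — all match ✓
No second candidate reproduces the full scan.

(x, y, θ) = (2.5, 3.5, 330°)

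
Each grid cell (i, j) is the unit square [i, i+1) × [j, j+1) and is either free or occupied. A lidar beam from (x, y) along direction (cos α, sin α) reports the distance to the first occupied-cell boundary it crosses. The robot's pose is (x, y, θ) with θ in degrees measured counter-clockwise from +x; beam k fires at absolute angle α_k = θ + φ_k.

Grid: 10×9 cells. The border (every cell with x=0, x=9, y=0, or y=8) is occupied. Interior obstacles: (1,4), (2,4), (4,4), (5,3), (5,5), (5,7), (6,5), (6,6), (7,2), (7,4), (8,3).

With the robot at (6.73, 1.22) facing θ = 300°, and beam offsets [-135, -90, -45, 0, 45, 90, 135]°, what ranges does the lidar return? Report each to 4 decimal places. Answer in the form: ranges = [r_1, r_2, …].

beam 1: φ=-135°, α=165°
  cosα=-0.9659 sinα=0.2588 | (6,1) | tMaxX 0.7558 tMaxY 3.0137 | tΔX 1.0353 tΔY 3.8637
    t=0.7558 [x] (5,1)
    t=1.7910 [x] (4,1)
    t=2.8263 [x] (3,1)
    t=3.0137 [y] (3,2)
    t=3.8616 [x] (2,2)
    t=4.8969 [x] (1,2)
    t=5.9321 [x] (0,2) — stop
  → r_1 = 5.9321
beam 2: φ=-90°, α=210°
  cosα=-0.8660 sinα=-0.5000 | (6,1) | tMaxX 0.8429 tMaxY 0.4400 | tΔX 1.1547 tΔY 2.0000
    t=0.4400 [y] (6,0) — stop
  → r_2 = 0.4400
beam 3: φ=-45°, α=255°
  cosα=-0.2588 sinα=-0.9659 | (6,1) | tMaxX 2.8205 tMaxY 0.2278 | tΔX 3.8637 tΔY 1.0353
    t=0.2278 [y] (6,0) — stop
  → r_3 = 0.2278
beam 4: φ=0°, α=300°
  cosα=0.5000 sinα=-0.8660 | (6,1) | tMaxX 0.5400 tMaxY 0.2540 | tΔX 2.0000 tΔY 1.1547
    t=0.2540 [y] (6,0) — stop
  → r_4 = 0.2540
beam 5: φ=45°, α=345°
  cosα=0.9659 sinα=-0.2588 | (6,1) | tMaxX 0.2795 tMaxY 0.8500 | tΔX 1.0353 tΔY 3.8637
    t=0.2795 [x] (7,1)
    t=0.8500 [y] (7,0) — stop
  → r_5 = 0.8500
beam 6: φ=90°, α=30°
  cosα=0.8660 sinα=0.5000 | (6,1) | tMaxX 0.3118 tMaxY 1.5600 | tΔX 1.1547 tΔY 2.0000
    t=0.3118 [x] (7,1)
    t=1.4665 [x] (8,1)
    t=1.5600 [y] (8,2)
    t=2.6212 [x] (9,2) — stop
  → r_6 = 2.6212
beam 7: φ=135°, α=75°
  cosα=0.2588 sinα=0.9659 | (6,1) | tMaxX 1.0432 tMaxY 0.8075 | tΔX 3.8637 tΔY 1.0353
    t=0.8075 [y] (6,2)
    t=1.0432 [x] (7,2) — stop
  → r_7 = 1.0432

ranges = [5.9321, 0.4400, 0.2278, 0.2540, 0.8500, 2.6212, 1.0432]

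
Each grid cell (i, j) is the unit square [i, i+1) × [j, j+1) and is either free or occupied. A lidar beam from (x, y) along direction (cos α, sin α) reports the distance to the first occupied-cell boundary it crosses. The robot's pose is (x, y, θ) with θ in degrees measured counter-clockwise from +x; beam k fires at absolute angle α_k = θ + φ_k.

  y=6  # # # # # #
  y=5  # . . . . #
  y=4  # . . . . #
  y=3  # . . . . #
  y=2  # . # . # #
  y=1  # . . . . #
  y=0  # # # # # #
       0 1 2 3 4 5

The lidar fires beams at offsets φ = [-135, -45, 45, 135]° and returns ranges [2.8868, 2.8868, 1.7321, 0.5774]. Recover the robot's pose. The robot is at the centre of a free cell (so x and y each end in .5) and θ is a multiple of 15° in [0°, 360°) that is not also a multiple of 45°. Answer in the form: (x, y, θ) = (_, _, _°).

(x, y, θ) = (2.5, 3.5, 165°)

Candidates: 18 free-cell centres × 16 headings = 288 poses. Raycast each; keep the one whose scan matches to 4 dp.
  (2.5, 3.5, 105°): beam 1 = 1.7321 ≠ 2.8868 ✗
  (1.5, 3.5, 255°): beam 1 = 1.0000 ≠ 2.8868 ✗
  (1.5, 3.5, 240°): beam 1 = 1.9319 ≠ 2.8868 ✗
  (4.5, 3.5, 75°): beam 1 = 0.5774 ≠ 2.8868 ✗
  …
  (2.5, 3.5, 165°): r_1=2.8868, r_2=2.8868, r_3=1.7321, r_4=0.5774 — all match ✓
Unique over the lattice → pose = (2.5, 3.5, 165°).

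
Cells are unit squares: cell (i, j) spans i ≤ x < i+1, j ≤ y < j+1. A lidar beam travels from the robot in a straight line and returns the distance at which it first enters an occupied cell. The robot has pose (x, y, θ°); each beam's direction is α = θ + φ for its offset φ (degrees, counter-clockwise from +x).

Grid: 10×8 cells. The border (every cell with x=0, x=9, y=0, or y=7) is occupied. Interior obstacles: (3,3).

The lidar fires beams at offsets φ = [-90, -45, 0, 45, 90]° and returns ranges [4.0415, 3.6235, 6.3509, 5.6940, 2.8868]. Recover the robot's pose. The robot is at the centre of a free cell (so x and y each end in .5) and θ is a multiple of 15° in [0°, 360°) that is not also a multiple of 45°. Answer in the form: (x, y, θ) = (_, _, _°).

(x, y, θ) = (6.5, 3.5, 150°)

The pose lattice has 47·16 = 752 candidates. Test each by forward raycasting.
  (7.5, 5.5, 15°): beam 1 = 4.6587 ≠ 4.0415 ✗
  (5.5, 3.5, 300°): beam 1 = 5.0000 ≠ 4.0415 ✗
  (2.5, 5.5, 150°): beam 1 = 1.7321 ≠ 4.0415 ✗
  …
  (6.5, 3.5, 150°): r_1=4.0415, r_2=3.6235, r_3=6.3509, r_4=5.6940, r_5=2.8868 — all match ✓
Only this pose fits every beam.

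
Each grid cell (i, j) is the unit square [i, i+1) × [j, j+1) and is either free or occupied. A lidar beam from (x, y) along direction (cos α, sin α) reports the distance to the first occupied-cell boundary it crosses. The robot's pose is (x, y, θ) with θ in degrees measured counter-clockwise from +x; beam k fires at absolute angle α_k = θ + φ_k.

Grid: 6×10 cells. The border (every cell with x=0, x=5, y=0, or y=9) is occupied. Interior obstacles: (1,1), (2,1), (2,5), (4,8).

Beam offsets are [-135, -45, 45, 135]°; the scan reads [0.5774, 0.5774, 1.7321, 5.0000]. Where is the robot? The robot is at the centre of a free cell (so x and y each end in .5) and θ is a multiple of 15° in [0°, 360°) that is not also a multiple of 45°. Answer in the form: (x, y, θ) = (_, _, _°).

(x, y, θ) = (3.5, 1.5, 345°)

Enumerate (i+0.5, j+0.5, θ) over the 28 free cells and 16 admissible headings. For each, cast all 4 beams and compare to the given ranges.
  (3.5, 5.5, 105°): beam 1 = 1.7321 ≠ 0.5774 ✗
  (2.5, 4.5, 150°): beam 1 = 2.5882 ≠ 0.5774 ✗
  (4.5, 6.5, 195°): beam 1 = 1.0000 ≠ 0.5774 ✗
  (2.5, 2.5, 195°): beam 1 = 5.0000 ≠ 0.5774 ✗
  (3.5, 1.5, 15°): beam 2 = 1.0000 ≠ 0.5774 ✗
  …
  (3.5, 1.5, 345°): r_1=0.5774, r_2=0.5774, r_3=1.7321, r_4=5.0000 — all match ✓
Only this pose fits every beam.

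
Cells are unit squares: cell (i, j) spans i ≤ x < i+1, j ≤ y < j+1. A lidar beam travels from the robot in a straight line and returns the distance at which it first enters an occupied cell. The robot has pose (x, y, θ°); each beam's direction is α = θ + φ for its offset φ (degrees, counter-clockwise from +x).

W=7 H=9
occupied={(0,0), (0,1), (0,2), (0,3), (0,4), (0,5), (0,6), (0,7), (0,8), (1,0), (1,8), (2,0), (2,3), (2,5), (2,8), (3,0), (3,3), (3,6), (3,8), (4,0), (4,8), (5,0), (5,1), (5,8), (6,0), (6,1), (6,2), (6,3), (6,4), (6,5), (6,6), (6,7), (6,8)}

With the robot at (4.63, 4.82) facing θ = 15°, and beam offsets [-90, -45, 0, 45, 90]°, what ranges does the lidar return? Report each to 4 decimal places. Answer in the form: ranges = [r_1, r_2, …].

beam 1: φ=-90°, α=285°
  cosα=0.2588 sinα=-0.9659 | (4,4) | tMaxX 1.4296 tMaxY 0.8489 | tΔX 3.8637 tΔY 1.0353
    t=0.8489 [y] (4,3)
    t=1.4296 [x] (5,3)
    t=1.8842 [y] (5,2)
    t=2.9195 [y] (5,1) — stop
  → r_1 = 2.9195
beam 2: φ=-45°, α=330°
  cosα=0.8660 sinα=-0.5000 | (4,4) | tMaxX 0.4272 tMaxY 1.6400 | tΔX 1.1547 tΔY 2.0000
    t=0.4272 [x] (5,4)
    t=1.5819 [x] (6,4) — stop
  → r_2 = 1.5819
beam 3: φ=0°, α=15°
  cosα=0.9659 sinα=0.2588 | (4,4) | tMaxX 0.3831 tMaxY 0.6955 | tΔX 1.0353 tΔY 3.8637
    t=0.3831 [x] (5,4)
    t=0.6955 [y] (5,5)
    t=1.4183 [x] (6,5) — stop
  → r_3 = 1.4183
beam 4: φ=45°, α=60°
  cosα=0.5000 sinα=0.8660 | (4,4) | tMaxX 0.7400 tMaxY 0.2078 | tΔX 2.0000 tΔY 1.1547
    t=0.2078 [y] (4,5)
    t=0.7400 [x] (5,5)
    t=1.3625 [y] (5,6)
    t=2.5172 [y] (5,7)
    t=2.7400 [x] (6,7) — stop
  → r_4 = 2.7400
beam 5: φ=90°, α=105°
  cosα=-0.2588 sinα=0.9659 | (4,4) | tMaxX 2.4341 tMaxY 0.1863 | tΔX 3.8637 tΔY 1.0353
    t=0.1863 [y] (4,5)
    t=1.2216 [y] (4,6)
    t=2.2569 [y] (4,7)
    t=2.4341 [x] (3,7)
    t=3.2922 [y] (3,8) — stop
  → r_5 = 3.2922

ranges = [2.9195, 1.5819, 1.4183, 2.7400, 3.2922]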